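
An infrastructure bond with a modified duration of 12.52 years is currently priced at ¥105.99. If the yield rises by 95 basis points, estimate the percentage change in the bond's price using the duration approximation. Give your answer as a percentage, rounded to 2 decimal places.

-11.89%

Duration approximation: ΔP/P ≈ -D_mod · Δy = -12.52 × (+0.0095) = -0.118940.
As a percentage: -11.8940%.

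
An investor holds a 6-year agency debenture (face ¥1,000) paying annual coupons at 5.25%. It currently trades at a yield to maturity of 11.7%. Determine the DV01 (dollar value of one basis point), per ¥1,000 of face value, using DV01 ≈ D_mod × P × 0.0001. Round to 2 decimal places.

¥0.34

Periodic yield y = 0.117.
  t   CF        PV=CF/(1+0.117)^t    t·PV
  1        52.50        47.0009        47.0009
  2        52.50        42.0778        84.1556
  3        52.50        37.6704       113.0111
  4        52.50        33.7246       134.8983
  5        52.50        30.1921       150.9605
  6     1,052.50       541.8799     3,251.2796
  Σ                    732.5457     3,781.3060
P = 732.5457; D_Mac = 5.16187 yrs; D_mod = 4.62119 yrs.
DV01 ≈ 4.62119 × 732.5457 × 0.0001 = 0.338523.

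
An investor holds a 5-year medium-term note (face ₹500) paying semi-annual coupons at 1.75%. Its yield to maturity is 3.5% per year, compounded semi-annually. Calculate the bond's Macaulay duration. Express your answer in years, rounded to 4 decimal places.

Periodic yield y = 0.0175. Discount each cash flow and weight by its period:
  t   CF        PV=CF/(1+0.0175)^t    t·PV
  1        4.375         4.2998         4.2998
  2        4.375         4.2258         8.4516
  3        4.375         4.1531        12.4594
  4        4.375         4.0817        16.3268
  5        4.375         4.0115        20.0575
  6        4.375         3.9425        23.6550
  7        4.375         3.8747        27.1228
  8        4.375         3.8081        30.4644
  9        4.375         3.7426        33.6830
  10     504.375       424.0425     4,240.4249
  Σ                    460.1821     4,416.9451
Price P = Σ PV = 460.1821.
Macaulay duration = Σ(t·PV) / P = 4,416.9451 / 460.1821 = 9.59825 half-year periods.
In years: 9.59825 / 2 = 4.79913 years.

4.7991 years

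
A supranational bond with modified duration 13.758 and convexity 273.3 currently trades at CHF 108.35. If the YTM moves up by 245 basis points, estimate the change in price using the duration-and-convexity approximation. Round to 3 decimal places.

-CHF 27.634

Duration effect: -D_mod·Δy = -13.758 × (+0.0245) = -0.337071
Convexity effect: ½·C·(Δy)² = 0.5 × 273.3 × (0.0245)² = +0.0820241625
ΔP/P ≈ -0.337071 + 0.0820241625 = -0.2550468375
ΔP ≈ 108.35 × (-0.2550468375) = -27.634324843125.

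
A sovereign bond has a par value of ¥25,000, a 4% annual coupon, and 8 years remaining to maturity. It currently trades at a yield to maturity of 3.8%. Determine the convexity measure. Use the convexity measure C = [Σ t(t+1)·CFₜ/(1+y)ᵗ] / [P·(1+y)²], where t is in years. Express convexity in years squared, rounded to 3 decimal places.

With y = 0.038:
  t   CF        PV=CF/(1+0.038)^t    t·PV        t(t+1)·PV
  1     1,000.00       963.3911       963.3911       1,926.7823
  2     1,000.00       928.1225     1,856.2450       5,568.7349
  3     1,000.00       894.1450     2,682.4349      10,729.7397
  4     1,000.00       861.4113     3,445.6454      17,228.2268
  5     1,000.00       829.8761     4,149.3803      24,896.2816
  6     1,000.00       799.4952     4,796.9714      33,578.7998
  7     1,000.00       770.2266     5,391.5864      43,132.6908
  8    26,000.00    19,292.7670   154,342.1362   1,389,079.2257
  Σ                 25,339.4349   177,627.7906   1,526,140.4816
P = 25,339.4349.
Convexity = Σ t(t+1)·PV / [P·(1+y)²] = 1,526,140.4816 / (25,339.4349 × 1.077444) = 55.89885.

55.899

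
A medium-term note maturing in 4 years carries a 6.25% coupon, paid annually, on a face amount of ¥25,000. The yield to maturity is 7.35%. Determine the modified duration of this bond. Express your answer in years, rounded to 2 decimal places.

Periodic yield y = 0.0735. First find Macaulay duration:
  t   CF        PV=CF/(1+0.0735)^t    t·PV
  1     1,562.50     1,455.5193     1,455.5193
  2     1,562.50     1,355.8634     2,711.7267
  3     1,562.50     1,263.0306     3,789.0919
  4    26,562.50    20,001.4164    80,005.6658
  Σ                 24,075.8298    87,962.0037
P = 24,075.8298; Macaulay duration = 87,962.0037 / 24,075.8298 = 3.65354 years.
Modified duration = D_Mac / (1 + y) = 3.65354 / 1.0735 = 3.40339 years.

3.40 years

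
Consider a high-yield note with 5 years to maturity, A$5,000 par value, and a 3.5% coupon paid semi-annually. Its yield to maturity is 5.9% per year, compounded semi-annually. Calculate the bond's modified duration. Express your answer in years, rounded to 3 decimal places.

4.473 years

Periodic yield y = 0.0295. First find Macaulay duration:
  t   CF        PV=CF/(1+0.0295)^t    t·PV
  1        87.50        84.9927        84.9927
  2        87.50        82.5573       165.1146
  3        87.50        80.1916       240.5749
  4        87.50        77.8938       311.5750
  5        87.50        75.6617       378.3087
  6        87.50        73.4937       440.9620
  7        87.50        71.3877       499.7141
  8        87.50        69.3421       554.7371
  9        87.50        67.3552       606.1965
  10    5,087.50     3,804.0035    38,040.0354
  Σ                  4,486.8794    41,322.2110
P = 4,486.8794; Macaulay duration = 41,322.2110 / 4,486.8794 = 9.20957 half-year periods = 4.60478 years.
Modified duration = D_Mac / (1 + y) = 4.60478 / 1.0295 = 4.47283 years.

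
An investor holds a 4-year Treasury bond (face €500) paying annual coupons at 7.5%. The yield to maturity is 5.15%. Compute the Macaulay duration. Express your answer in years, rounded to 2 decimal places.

Periodic yield y = 0.0515. Discount each cash flow and weight by its year:
  t   CF        PV=CF/(1+0.0515)^t    t·PV
  1        37.50        35.6633        35.6633
  2        37.50        33.9166        67.8333
  3        37.50        32.2555        96.7664
  4       537.50       439.6847     1,758.7388
  Σ                    541.5202     1,959.0019
Price P = Σ PV = 541.5202.
Macaulay duration = Σ(t·PV) / P = 1,959.0019 / 541.5202 = 3.61760 years.

3.62 years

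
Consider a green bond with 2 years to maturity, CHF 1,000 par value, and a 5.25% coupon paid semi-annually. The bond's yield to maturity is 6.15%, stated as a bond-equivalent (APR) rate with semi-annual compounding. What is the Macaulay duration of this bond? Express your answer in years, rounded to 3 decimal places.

1.924 years

Periodic yield y = 0.03075. Discount each cash flow and weight by its period:
  t   CF        PV=CF/(1+0.03075)^t    t·PV
  1        26.25        25.4669        25.4669
  2        26.25        24.7071        49.4143
  3        26.25        23.9701        71.9102
  4     1,026.25       909.1589     3,636.6356
  Σ                    983.3030     3,783.4270
Price P = Σ PV = 983.3030.
Macaulay duration = Σ(t·PV) / P = 3,783.4270 / 983.3030 = 3.84767 half-year periods.
In years: 3.84767 / 2 = 1.92384 years.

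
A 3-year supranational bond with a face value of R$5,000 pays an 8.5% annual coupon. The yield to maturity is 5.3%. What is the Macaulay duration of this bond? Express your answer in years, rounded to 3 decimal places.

2.781 years

Periodic yield y = 0.053. Discount each cash flow and weight by its year:
  t   CF        PV=CF/(1+0.053)^t    t·PV
  1       425.00       403.6087       403.6087
  2       425.00       383.2941       766.5883
  3     5,425.00     4,646.3790    13,939.1369
  Σ                  5,433.2819    15,109.3339
Price P = Σ PV = 5,433.2819.
Macaulay duration = Σ(t·PV) / P = 15,109.3339 / 5,433.2819 = 2.78089 years.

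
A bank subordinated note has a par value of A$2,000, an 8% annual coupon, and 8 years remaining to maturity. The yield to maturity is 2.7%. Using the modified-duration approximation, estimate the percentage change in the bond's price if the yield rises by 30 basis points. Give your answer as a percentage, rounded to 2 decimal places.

-1.90%

Periodic yield y = 0.027. Modified duration first:
  t   CF        PV=CF/(1+0.027)^t    t·PV
  1       160.00       155.7936       155.7936
  2       160.00       151.6977       303.3955
  3       160.00       147.7096       443.1287
  4       160.00       143.8263       575.3051
  5       160.00       140.0451       700.2253
  6       160.00       136.3632       818.1795
  7       160.00       132.7782       929.4476
  8     2,160.00     1,745.3808    13,963.0467
  Σ                  2,753.5945    17,888.5218
P = 2,753.5945; D_Mac = 6.49643 yrs; D_mod = 6.49643/(1+0.027) = 6.32563 yrs.
ΔP/P ≈ -D_mod · Δy = -6.32563 × (+0.003) = -0.018977 = -1.8977%.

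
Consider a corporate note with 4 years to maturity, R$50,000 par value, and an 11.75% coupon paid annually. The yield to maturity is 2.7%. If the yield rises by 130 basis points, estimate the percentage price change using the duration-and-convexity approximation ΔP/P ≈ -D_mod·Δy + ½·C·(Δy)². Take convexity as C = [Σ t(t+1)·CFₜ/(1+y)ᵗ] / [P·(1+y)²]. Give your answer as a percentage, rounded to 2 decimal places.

-4.29%

With y = 0.027:
  t   CF        PV=CF/(1+0.027)^t    t·PV        t(t+1)·PV
  1     5,875.00     5,720.5453     5,720.5453      11,441.0906
  2     5,875.00     5,570.1512    11,140.3024      33,420.9072
  3     5,875.00     5,423.7110    16,271.1330      65,084.5320
  4    55,875.00    50,226.8291   200,907.3166   1,004,536.5830
  Σ                 66,941.2366   234,039.2973   1,114,483.1127
P = 66,941.2366; D_Mac = 3.49619 yrs; D_mod = 3.40427 yrs; C = 15.78479.
Duration effect: -3.40427 × (+0.013) = -0.044256
Convexity effect: 0.5 × 15.78479 × (0.013)² = +0.0013338
ΔP/P ≈ -0.044256 + 0.0013338 = -0.042922 = -4.2922%.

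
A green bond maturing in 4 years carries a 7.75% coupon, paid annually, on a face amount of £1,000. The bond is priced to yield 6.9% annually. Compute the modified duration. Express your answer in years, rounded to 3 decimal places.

Periodic yield y = 0.069. First find Macaulay duration:
  t   CF        PV=CF/(1+0.069)^t    t·PV
  1        77.50        72.4977        72.4977
  2        77.50        67.8182       135.6364
  3        77.50        63.4408       190.3224
  4     1,077.50       825.0998     3,300.3990
  Σ                  1,028.8564     3,698.8555
P = 1,028.8564; Macaulay duration = 3,698.8555 / 1,028.8564 = 3.59511 years.
Modified duration = D_Mac / (1 + y) = 3.59511 / 1.069 = 3.36306 years.

3.363 years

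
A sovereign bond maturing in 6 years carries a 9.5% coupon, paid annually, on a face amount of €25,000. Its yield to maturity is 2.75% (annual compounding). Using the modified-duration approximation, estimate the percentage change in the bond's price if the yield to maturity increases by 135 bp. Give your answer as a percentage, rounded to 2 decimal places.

Periodic yield y = 0.0275. Modified duration first:
  t   CF        PV=CF/(1+0.0275)^t    t·PV
  1     2,375.00     2,311.4355     2,311.4355
  2     2,375.00     2,249.5723     4,499.1446
  3     2,375.00     2,189.3648     6,568.0943
  4     2,375.00     2,130.7686     8,523.0745
  5     2,375.00     2,073.7407    10,368.7037
  6    27,375.00    23,262.8620   139,577.1721
  Σ                 34,217.7439   171,847.6246
P = 34,217.7439; D_Mac = 5.02218 yrs; D_mod = 5.02218/(1+0.0275) = 4.88777 yrs.
ΔP/P ≈ -D_mod · Δy = -4.88777 × (+0.0135) = -0.065985 = -6.5985%.

-6.60%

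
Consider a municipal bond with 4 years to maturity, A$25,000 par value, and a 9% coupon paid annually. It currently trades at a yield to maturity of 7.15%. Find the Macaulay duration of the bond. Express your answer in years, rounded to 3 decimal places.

Periodic yield y = 0.0715. Discount each cash flow and weight by its year:
  t   CF        PV=CF/(1+0.0715)^t    t·PV
  1     2,250.00     2,099.8600     2,099.8600
  2     2,250.00     1,959.7387     3,919.4774
  3     2,250.00     1,828.9675     5,486.9025
  4    27,250.00    20,672.7287    82,690.9148
  Σ                 26,561.2949    94,197.1547
Price P = Σ PV = 26,561.2949.
Macaulay duration = Σ(t·PV) / P = 94,197.1547 / 26,561.2949 = 3.54641 years.

3.546 years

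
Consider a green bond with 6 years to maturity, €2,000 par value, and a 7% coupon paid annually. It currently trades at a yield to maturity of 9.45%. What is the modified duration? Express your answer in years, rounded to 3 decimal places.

Periodic yield y = 0.0945. First find Macaulay duration:
  t   CF        PV=CF/(1+0.0945)^t    t·PV
  1       140.00       127.9123       127.9123
  2       140.00       116.8682       233.7365
  3       140.00       106.7777       320.3332
  4       140.00        97.5585       390.2339
  5       140.00        89.1352       445.6760
  6     2,140.00     1,244.8562     7,469.1370
  Σ                  1,783.1081     8,987.0289
P = 1,783.1081; Macaulay duration = 8,987.0289 / 1,783.1081 = 5.04009 years.
Modified duration = D_Mac / (1 + y) = 5.04009 / 1.0945 = 4.60493 years.

4.605 years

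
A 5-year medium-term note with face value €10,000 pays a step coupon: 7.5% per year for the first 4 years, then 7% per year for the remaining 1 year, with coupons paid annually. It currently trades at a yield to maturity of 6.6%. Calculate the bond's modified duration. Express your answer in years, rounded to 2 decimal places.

4.09 years

Periodic yield y = 0.066. First find Macaulay duration:
  t   CF        PV=CF/(1+0.066)^t    t·PV
  1       750.00       703.5647       703.5647
  2       750.00       660.0044     1,320.0089
  3       750.00       619.1411     1,857.4234
  4       750.00       580.8078     2,323.2312
  5    10,700.00     7,773.1626    38,865.8132
  Σ                 10,336.6807    45,070.0413
P = 10,336.6807; Macaulay duration = 45,070.0413 / 10,336.6807 = 4.36020 years.
Modified duration = D_Mac / (1 + y) = 4.36020 / 1.066 = 4.09025 years.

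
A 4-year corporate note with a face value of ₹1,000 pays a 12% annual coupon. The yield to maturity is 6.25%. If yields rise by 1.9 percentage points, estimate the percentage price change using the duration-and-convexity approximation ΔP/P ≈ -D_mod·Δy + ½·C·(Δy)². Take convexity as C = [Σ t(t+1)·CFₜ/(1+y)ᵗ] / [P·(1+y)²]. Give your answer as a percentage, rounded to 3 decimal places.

With y = 0.0625:
  t   CF        PV=CF/(1+0.0625)^t    t·PV        t(t+1)·PV
  1       120.00       112.9412       112.9412         225.8824
  2       120.00       106.2976       212.5952         637.7855
  3       120.00       100.0448       300.1343       1,200.5373
  4     1,120.00       878.8247     3,515.2989      17,576.4945
  Σ                  1,198.1083     4,140.9696      19,640.6997
P = 1,198.1083; D_Mac = 3.45626 yrs; D_mod = 3.25295 yrs; C = 14.52122.
Duration effect: -3.25295 × (+0.019) = -0.061806
Convexity effect: 0.5 × 14.52122 × (0.019)² = +0.0026211
ΔP/P ≈ -0.061806 + 0.0026211 = -0.059185 = -5.9185%.

-5.918%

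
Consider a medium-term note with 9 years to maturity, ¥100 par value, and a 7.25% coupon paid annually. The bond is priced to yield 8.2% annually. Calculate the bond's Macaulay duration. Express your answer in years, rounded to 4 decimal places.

6.8424 years

Periodic yield y = 0.082. Discount each cash flow and weight by its year:
  t   CF        PV=CF/(1+0.082)^t    t·PV
  1         7.25         6.7006         6.7006
  2         7.25         6.1927        12.3855
  3         7.25         5.7234        17.1703
  4         7.25         5.2897        21.1587
  5         7.25         4.8888        24.4440
  6         7.25         4.5183        27.1098
  7         7.25         4.1759        29.2311
  8         7.25         3.8594        30.8752
  9       107.25        52.7657       474.8916
  Σ                     94.1145       643.9667
Price P = Σ PV = 94.1145.
Macaulay duration = Σ(t·PV) / P = 643.9667 / 94.1145 = 6.84237 years.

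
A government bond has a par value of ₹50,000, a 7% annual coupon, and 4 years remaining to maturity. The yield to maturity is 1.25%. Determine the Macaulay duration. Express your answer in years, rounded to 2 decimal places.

Periodic yield y = 0.0125. Discount each cash flow and weight by its year:
  t   CF        PV=CF/(1+0.0125)^t    t·PV
  1     3,500.00     3,456.7901     3,456.7901
  2     3,500.00     3,414.1137     6,828.2274
  3     3,500.00     3,371.9642    10,115.8925
  4    53,500.00    50,906.5487   203,626.1949
  Σ                 61,149.4167   224,027.1049
Price P = Σ PV = 61,149.4167.
Macaulay duration = Σ(t·PV) / P = 224,027.1049 / 61,149.4167 = 3.66360 years.

3.66 years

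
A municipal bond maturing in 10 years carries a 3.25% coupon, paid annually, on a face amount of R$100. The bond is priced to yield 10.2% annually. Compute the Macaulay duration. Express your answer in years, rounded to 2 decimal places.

Periodic yield y = 0.102. Discount each cash flow and weight by its year:
  t   CF        PV=CF/(1+0.102)^t    t·PV
  1         3.25         2.9492         2.9492
  2         3.25         2.6762         5.3524
  3         3.25         2.4285         7.2855
  4         3.25         2.2037         8.8149
  5         3.25         1.9997         9.9987
  6         3.25         1.8147        10.8879
  7         3.25         1.6467        11.5268
  8         3.25         1.4943        11.9542
  9         3.25         1.3560        12.2037
  10      103.25        39.0908       390.9076
  Σ                     57.6597       471.8810
Price P = Σ PV = 57.6597.
Macaulay duration = Σ(t·PV) / P = 471.8810 / 57.6597 = 8.18389 years.

8.18 years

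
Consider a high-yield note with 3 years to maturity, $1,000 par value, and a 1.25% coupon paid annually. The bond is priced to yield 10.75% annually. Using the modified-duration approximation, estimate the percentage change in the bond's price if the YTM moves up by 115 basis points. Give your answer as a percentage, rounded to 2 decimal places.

Periodic yield y = 0.1075. Modified duration first:
  t   CF        PV=CF/(1+0.1075)^t    t·PV
  1        12.50        11.2867        11.2867
  2        12.50        10.1911        20.3823
  3     1,012.50       745.3561     2,236.0684
  Σ                    766.8339     2,267.7373
P = 766.8339; D_Mac = 2.95727 yrs; D_mod = 2.95727/(1+0.1075) = 2.67022 yrs.
ΔP/P ≈ -D_mod · Δy = -2.67022 × (+0.0115) = -0.030708 = -3.0708%.

-3.07%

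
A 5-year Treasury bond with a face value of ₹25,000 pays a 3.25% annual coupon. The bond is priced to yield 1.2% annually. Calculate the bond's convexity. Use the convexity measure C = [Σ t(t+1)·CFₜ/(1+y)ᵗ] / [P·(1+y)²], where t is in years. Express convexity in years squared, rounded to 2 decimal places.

With y = 0.012:
  t   CF        PV=CF/(1+0.012)^t    t·PV        t(t+1)·PV
  1       812.50       802.8656       802.8656       1,605.7312
  2       812.50       793.3455     1,586.6909       4,760.0728
  3       812.50       783.9382     2,351.8146       9,407.2585
  4       812.50       774.6425     3,098.5700      15,492.8500
  5    25,812.50    24,317.9805   121,589.9027     729,539.4160
  Σ                 27,472.7723   129,429.8438     760,805.3285
P = 27,472.7723.
Convexity = Σ t(t+1)·PV / [P·(1+y)²] = 760,805.3285 / (27,472.7723 × 1.024144) = 27.04021.

27.04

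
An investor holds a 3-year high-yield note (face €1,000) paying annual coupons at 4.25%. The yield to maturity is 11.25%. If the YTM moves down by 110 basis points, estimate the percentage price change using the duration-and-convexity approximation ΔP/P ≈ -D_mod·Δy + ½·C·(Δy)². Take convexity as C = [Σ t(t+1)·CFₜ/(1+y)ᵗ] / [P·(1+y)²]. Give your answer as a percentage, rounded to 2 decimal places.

+2.89%

With y = 0.1125:
  t   CF        PV=CF/(1+0.1125)^t    t·PV        t(t+1)·PV
  1        42.50        38.2022        38.2022          76.4045
  2        42.50        34.3391        68.6782         206.0346
  3     1,042.50       757.1397     2,271.4190       9,085.6761
  Σ                    829.6810     2,378.2995       9,368.1152
P = 829.6810; D_Mac = 2.86652 yrs; D_mod = 2.57665 yrs; C = 9.12307.
Duration effect: -2.57665 × (-0.011) = +0.028343
Convexity effect: 0.5 × 9.12307 × (-0.011)² = +0.0005519
ΔP/P ≈ +0.028343 + 0.0005519 = +0.028895 = +2.8895%.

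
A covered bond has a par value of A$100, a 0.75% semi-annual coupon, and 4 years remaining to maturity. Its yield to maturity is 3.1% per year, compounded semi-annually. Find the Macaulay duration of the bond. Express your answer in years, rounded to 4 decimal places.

3.9450 years

Periodic yield y = 0.0155. Discount each cash flow and weight by its period:
  t   CF        PV=CF/(1+0.0155)^t    t·PV
  1        0.375         0.3693         0.3693
  2        0.375         0.3636         0.7273
  3        0.375         0.3581         1.0743
  4        0.375         0.3526         1.4105
  5        0.375         0.3472         1.7362
  6        0.375         0.3419         2.0516
  7        0.375         0.3367         2.3571
  8      100.375        88.7536       710.0291
  Σ                     91.2232       719.7553
Price P = Σ PV = 91.2232.
Macaulay duration = Σ(t·PV) / P = 719.7553 / 91.2232 = 7.89005 half-year periods.
In years: 7.89005 / 2 = 3.94502 years.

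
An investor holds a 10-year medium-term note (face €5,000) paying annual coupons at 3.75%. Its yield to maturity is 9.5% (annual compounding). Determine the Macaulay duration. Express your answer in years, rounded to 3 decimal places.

Periodic yield y = 0.095. Discount each cash flow and weight by its year:
  t   CF        PV=CF/(1+0.095)^t    t·PV
  1       187.50       171.2329       171.2329
  2       187.50       156.3771       312.7541
  3       187.50       142.8101       428.4303
  4       187.50       130.4202       521.6807
  5       187.50       119.1052       595.5259
  6       187.50       108.7719       652.6312
  7       187.50        99.3350       695.3452
  8       187.50        90.7169       725.7354
  9       187.50        82.8465       745.6186
  10    5,187.50     2,093.2298    20,932.2984
  Σ                  3,194.8456    25,781.2527
Price P = Σ PV = 3,194.8456.
Macaulay duration = Σ(t·PV) / P = 25,781.2527 / 3,194.8456 = 8.06964 years.

8.070 years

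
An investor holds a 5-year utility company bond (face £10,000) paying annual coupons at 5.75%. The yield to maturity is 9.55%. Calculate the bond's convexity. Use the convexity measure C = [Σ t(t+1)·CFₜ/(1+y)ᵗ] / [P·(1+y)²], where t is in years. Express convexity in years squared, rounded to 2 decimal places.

21.29

With y = 0.0955:
  t   CF        PV=CF/(1+0.0955)^t    t·PV        t(t+1)·PV
  1       575.00       524.8745       524.8745       1,049.7490
  2       575.00       479.1187       958.2373       2,874.7119
  3       575.00       437.3516     1,312.0547       5,248.2190
  4       575.00       399.2255     1,596.9022       7,984.5108
  5    10,575.00     6,702.2167    33,511.0836     201,066.5015
  Σ                  8,542.7870    37,903.1523     218,223.6921
P = 8,542.7870.
Convexity = Σ t(t+1)·PV / [P·(1+y)²] = 218,223.6921 / (8,542.7870 × 1.200120) = 21.28519.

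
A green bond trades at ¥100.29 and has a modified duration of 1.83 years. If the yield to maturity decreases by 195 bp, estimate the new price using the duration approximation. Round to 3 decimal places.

¥103.869

Duration approximation: ΔP/P ≈ -D_mod · Δy = -1.83 × (-0.0195) = +0.035685.
New price ≈ 100.29 × (1 + 0.035685) = 103.86884865.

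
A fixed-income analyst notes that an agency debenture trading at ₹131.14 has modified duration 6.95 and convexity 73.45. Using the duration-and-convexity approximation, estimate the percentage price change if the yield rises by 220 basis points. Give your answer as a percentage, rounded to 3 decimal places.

-13.513%

Duration effect: -D_mod·Δy = -6.95 × (+0.022) = -0.152900
Convexity effect: ½·C·(Δy)² = 0.5 × 73.45 × (0.022)² = +0.0177749
ΔP/P ≈ -0.152900 + 0.0177749 = -0.1351251
= -13.51251%.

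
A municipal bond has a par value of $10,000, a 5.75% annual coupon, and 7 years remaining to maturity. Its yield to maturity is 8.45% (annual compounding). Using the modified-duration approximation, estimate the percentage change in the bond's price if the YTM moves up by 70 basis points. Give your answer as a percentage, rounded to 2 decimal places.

Periodic yield y = 0.0845. Modified duration first:
  t   CF        PV=CF/(1+0.0845)^t    t·PV
  1       575.00       530.1982       530.1982
  2       575.00       488.8873       977.7745
  3       575.00       450.7951     1,352.3853
  4       575.00       415.6709     1,662.6836
  5       575.00       383.2834     1,916.4172
  6       575.00       353.4195     2,120.5170
  7    10,575.00     5,993.4030    41,953.8211
  Σ                  8,615.6575    50,513.7969
P = 8,615.6575; D_Mac = 5.86302 yrs; D_mod = 5.86302/(1+0.0845) = 5.40620 yrs.
ΔP/P ≈ -D_mod · Δy = -5.40620 × (+0.007) = -0.037843 = -3.7843%.

-3.78%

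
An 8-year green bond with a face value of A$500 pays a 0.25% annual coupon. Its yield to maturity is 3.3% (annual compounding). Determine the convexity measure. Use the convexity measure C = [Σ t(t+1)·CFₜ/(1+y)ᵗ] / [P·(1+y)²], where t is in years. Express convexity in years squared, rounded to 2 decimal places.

66.57

With y = 0.033:
  t   CF        PV=CF/(1+0.033)^t    t·PV        t(t+1)·PV
  1         1.25         1.2101         1.2101           2.4201
  2         1.25         1.1714         2.3428           7.0285
  3         1.25         1.1340         3.4020          13.6079
  4         1.25         1.0978         4.3911          21.9553
  5         1.25         1.0627         5.3135          31.8808
  6         1.25         1.0287         6.1725          43.2073
  7         1.25         0.9959         6.9712          55.7694
  8       501.25       386.5911     3,092.7285      27,834.5568
  Σ                    394.2916     3,122.5316      28,010.4260
P = 394.2916.
Convexity = Σ t(t+1)·PV / [P·(1+y)²] = 28,010.4260 / (394.2916 × 1.067089) = 66.57352.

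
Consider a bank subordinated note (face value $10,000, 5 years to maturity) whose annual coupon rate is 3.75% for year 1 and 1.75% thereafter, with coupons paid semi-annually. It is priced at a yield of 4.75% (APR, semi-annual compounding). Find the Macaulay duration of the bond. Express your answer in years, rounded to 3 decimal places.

4.704 years

Periodic yield y = 0.02375. Discount each cash flow and weight by its period:
  t   CF        PV=CF/(1+0.02375)^t    t·PV
  1       187.50       183.1502       183.1502
  2       187.50       178.9013       357.8026
  3        87.50        81.5504       244.6513
  4        87.50        79.6585       318.6342
  5        87.50        77.8105       389.0527
  6        87.50        76.0054       456.0325
  7        87.50        74.2422       519.6952
  8        87.50        72.5198       580.1586
  9        87.50        70.8374       637.5369
  10   10,087.50     7,977.0883    79,770.8831
  Σ                  8,871.7642    83,457.5973
Price P = Σ PV = 8,871.7642.
Macaulay duration = Σ(t·PV) / P = 83,457.5973 / 8,871.7642 = 9.40710 half-year periods.
In years: 9.40710 / 2 = 4.70355 years.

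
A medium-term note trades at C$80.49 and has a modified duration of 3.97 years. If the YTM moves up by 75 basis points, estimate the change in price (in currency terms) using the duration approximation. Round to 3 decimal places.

Duration approximation: ΔP/P ≈ -D_mod · Δy = -3.97 × (+0.0075) = -0.029775.
ΔP ≈ 80.49 × (-0.029775) = -2.39658975.

-C$2.397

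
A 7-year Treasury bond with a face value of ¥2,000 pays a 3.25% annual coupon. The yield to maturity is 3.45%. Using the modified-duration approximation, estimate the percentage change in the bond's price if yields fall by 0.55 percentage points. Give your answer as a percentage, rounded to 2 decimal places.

+3.39%

Periodic yield y = 0.0345. Modified duration first:
  t   CF        PV=CF/(1+0.0345)^t    t·PV
  1        65.00        62.8323        62.8323
  2        65.00        60.7369       121.4737
  3        65.00        58.7113       176.1340
  4        65.00        56.7533       227.0133
  5        65.00        54.8606       274.3032
  6        65.00        53.0311       318.1864
  7     2,065.00     1,628.5706    11,399.9942
  Σ                  1,975.4961    12,579.9372
P = 1,975.4961; D_Mac = 6.36799 yrs; D_mod = 6.36799/(1+0.0345) = 6.15562 yrs.
ΔP/P ≈ -D_mod · Δy = -6.15562 × (-0.0055) = +0.033856 = +3.3856%.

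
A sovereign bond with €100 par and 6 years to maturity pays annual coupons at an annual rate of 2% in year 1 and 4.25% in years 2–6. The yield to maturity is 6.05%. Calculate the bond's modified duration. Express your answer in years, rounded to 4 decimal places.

5.1798 years

Periodic yield y = 0.0605. First find Macaulay duration:
  t   CF        PV=CF/(1+0.0605)^t    t·PV
  1         2.00         1.8859         1.8859
  2         4.25         3.7789         7.5578
  3         4.25         3.5633        10.6900
  4         4.25         3.3601        13.4402
  5         4.25         3.1684        15.8418
  6       104.25        73.2845       439.7069
  Σ                     89.0411       489.1227
P = 89.0411; Macaulay duration = 489.1227 / 89.0411 = 5.49323 years.
Modified duration = D_Mac / (1 + y) = 5.49323 / 1.0605 = 5.17985 years.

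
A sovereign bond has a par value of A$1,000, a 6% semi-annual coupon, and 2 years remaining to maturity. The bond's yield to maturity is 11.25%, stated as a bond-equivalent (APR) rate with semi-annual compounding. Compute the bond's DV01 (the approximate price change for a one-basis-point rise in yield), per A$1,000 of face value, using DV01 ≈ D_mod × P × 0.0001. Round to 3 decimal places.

A$0.164

Periodic yield y = 0.05625.
  t   CF        PV=CF/(1+0.05625)^t    t·PV
  1        30.00        28.4024        28.4024
  2        30.00        26.8898        53.7796
  3        30.00        25.4578        76.3734
  4     1,030.00       827.5044     3,310.0178
  Σ                    908.2544     3,468.5732
P = 908.2544; D_Mac = 3.81894 half-year periods = 1.90947 yrs; D_mod = 1.80778 yrs.
DV01 ≈ 1.80778 × 908.2544 × 0.0001 = 0.164193.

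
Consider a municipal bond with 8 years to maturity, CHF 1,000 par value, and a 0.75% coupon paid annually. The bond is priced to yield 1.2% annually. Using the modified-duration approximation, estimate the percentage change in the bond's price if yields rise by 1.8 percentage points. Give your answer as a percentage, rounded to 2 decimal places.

Periodic yield y = 0.012. Modified duration first:
  t   CF        PV=CF/(1+0.012)^t    t·PV
  1         7.50         7.4111         7.4111
  2         7.50         7.3232        14.6464
  3         7.50         7.2364        21.7091
  4         7.50         7.1505        28.6022
  5         7.50         7.0658        35.3288
  6         7.50         6.9820        41.8918
  7         7.50         6.8992        48.2943
  8     1,007.50       915.8007     7,326.4053
  Σ                    965.8687     7,524.2889
P = 965.8687; D_Mac = 7.79018 yrs; D_mod = 7.79018/(1+0.012) = 7.69780 yrs.
ΔP/P ≈ -D_mod · Δy = -7.69780 × (+0.018) = -0.138560 = -13.8560%.

-13.86%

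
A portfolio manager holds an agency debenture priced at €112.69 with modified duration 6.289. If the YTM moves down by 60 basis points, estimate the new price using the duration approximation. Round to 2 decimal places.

Duration approximation: ΔP/P ≈ -D_mod · Δy = -6.289 × (-0.006) = +0.037734.
New price ≈ 112.69 × (1 + 0.037734) = 116.94224446.

€116.94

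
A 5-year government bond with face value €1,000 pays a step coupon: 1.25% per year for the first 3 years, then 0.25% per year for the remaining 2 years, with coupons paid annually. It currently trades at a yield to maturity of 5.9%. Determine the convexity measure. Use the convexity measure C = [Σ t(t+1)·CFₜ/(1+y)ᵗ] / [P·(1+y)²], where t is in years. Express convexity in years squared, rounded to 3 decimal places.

25.837

With y = 0.059:
  t   CF        PV=CF/(1+0.059)^t    t·PV        t(t+1)·PV
  1        12.50        11.8036        11.8036          23.6072
  2        12.50        11.1460        22.2920          66.8759
  3        12.50        10.5250        31.5750         126.3000
  4         2.50         1.9877         7.9509          39.7545
  5     1,002.50       752.6700     3,763.3498      22,580.0987
  Σ                    788.1322     3,836.9712      22,836.6362
P = 788.1322.
Convexity = Σ t(t+1)·PV / [P·(1+y)²] = 22,836.6362 / (788.1322 × 1.121481) = 25.83694.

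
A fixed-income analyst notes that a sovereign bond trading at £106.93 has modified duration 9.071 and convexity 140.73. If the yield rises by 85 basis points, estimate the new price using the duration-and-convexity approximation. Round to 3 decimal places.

Duration effect: -D_mod·Δy = -9.071 × (+0.0085) = -0.0771035
Convexity effect: ½·C·(Δy)² = 0.5 × 140.73 × (0.0085)² = +0.00508387125
ΔP/P ≈ -0.0771035 + 0.00508387125 = -0.07201962875
New price ≈ 106.93 × (1 - 0.07201962875) = 99.2289410977625.

£99.229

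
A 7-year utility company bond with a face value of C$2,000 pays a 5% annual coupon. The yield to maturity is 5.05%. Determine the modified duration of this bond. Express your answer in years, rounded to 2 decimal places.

Periodic yield y = 0.0505. First find Macaulay duration:
  t   CF        PV=CF/(1+0.0505)^t    t·PV
  1       100.00        95.1928        95.1928
  2       100.00        90.6166       181.2333
  3       100.00        86.2605       258.7814
  4       100.00        82.1137       328.4549
  5       100.00        78.1663       390.8316
  6       100.00        74.4087       446.4521
  7     2,100.00     1,487.4655    10,412.2584
  Σ                  1,994.2241    12,113.2045
P = 1,994.2241; Macaulay duration = 12,113.2045 / 1,994.2241 = 6.07414 years.
Modified duration = D_Mac / (1 + y) = 6.07414 / 1.0505 = 5.78215 years.

5.78 years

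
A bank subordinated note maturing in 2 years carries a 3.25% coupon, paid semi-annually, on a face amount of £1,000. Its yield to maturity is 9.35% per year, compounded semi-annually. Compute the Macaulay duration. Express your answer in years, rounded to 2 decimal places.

1.95 years

Periodic yield y = 0.04675. Discount each cash flow and weight by its period:
  t   CF        PV=CF/(1+0.04675)^t    t·PV
  1        16.25        15.5242        15.5242
  2        16.25        14.8309        29.6618
  3        16.25        14.1685        42.5056
  4     1,016.25       846.5033     3,386.0134
  Σ                    891.0270     3,473.7050
Price P = Σ PV = 891.0270.
Macaulay duration = Σ(t·PV) / P = 3,473.7050 / 891.0270 = 3.89854 half-year periods.
In years: 3.89854 / 2 = 1.94927 years.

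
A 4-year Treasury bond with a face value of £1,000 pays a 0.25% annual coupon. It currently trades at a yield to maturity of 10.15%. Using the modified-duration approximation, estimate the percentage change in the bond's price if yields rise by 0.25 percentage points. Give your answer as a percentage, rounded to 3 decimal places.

Periodic yield y = 0.1015. Modified duration first:
  t   CF        PV=CF/(1+0.1015)^t    t·PV
  1         2.50         2.2696         2.2696
  2         2.50         2.0605         4.1210
  3         2.50         1.8706         5.6119
  4     1,002.50       680.9988     2,723.9954
  Σ                    687.1996     2,735.9979
P = 687.1996; D_Mac = 3.98137 yrs; D_mod = 3.98137/(1+0.1015) = 3.61450 yrs.
ΔP/P ≈ -D_mod · Δy = -3.61450 × (+0.0025) = -0.009036 = -0.9036%.

-0.904%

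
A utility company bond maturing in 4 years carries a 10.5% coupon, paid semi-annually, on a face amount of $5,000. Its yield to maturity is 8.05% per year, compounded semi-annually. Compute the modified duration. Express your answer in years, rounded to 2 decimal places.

3.26 years

Periodic yield y = 0.04025. First find Macaulay duration:
  t   CF        PV=CF/(1+0.04025)^t    t·PV
  1       262.50       252.3432       252.3432
  2       262.50       242.5794       485.1587
  3       262.50       233.1933       699.5800
  4       262.50       224.1705       896.6819
  5       262.50       215.4967     1,077.4837
  6       262.50       207.1586     1,242.9516
  7       262.50       199.1431     1,394.0016
  8     5,262.50     3,837.8705    30,702.9638
  Σ                  5,411.9552    36,751.1644
P = 5,411.9552; Macaulay duration = 36,751.1644 / 5,411.9552 = 6.79074 half-year periods = 3.39537 years.
Modified duration = D_Mac / (1 + y) = 3.39537 / 1.04025 = 3.26399 years.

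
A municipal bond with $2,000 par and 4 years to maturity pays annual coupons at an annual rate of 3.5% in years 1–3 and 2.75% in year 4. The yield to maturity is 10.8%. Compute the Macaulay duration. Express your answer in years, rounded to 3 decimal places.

3.769 years

Periodic yield y = 0.108. Discount each cash flow and weight by its year:
  t   CF        PV=CF/(1+0.108)^t    t·PV
  1        70.00        63.1769        63.1769
  2        70.00        57.0189       114.0377
  3        70.00        51.4611       154.3832
  4     2,055.00     1,363.4926     5,453.9704
  Σ                  1,535.1494     5,785.5682
Price P = Σ PV = 1,535.1494.
Macaulay duration = Σ(t·PV) / P = 5,785.5682 / 1,535.1494 = 3.76873 years.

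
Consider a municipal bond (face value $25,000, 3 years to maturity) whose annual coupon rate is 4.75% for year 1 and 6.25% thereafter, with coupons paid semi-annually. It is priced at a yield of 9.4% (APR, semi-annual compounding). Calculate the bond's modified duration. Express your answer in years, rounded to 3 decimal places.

Periodic yield y = 0.047. First find Macaulay duration:
  t   CF        PV=CF/(1+0.047)^t    t·PV
  1       593.75       567.0965       567.0965
  2       593.75       541.6394     1,083.2788
  3       781.25       680.6910     2,042.0729
  4       781.25       650.1346     2,600.5385
  5       781.25       620.9500     3,104.7499
  6    25,781.25    19,571.4895   117,428.9373
  Σ                 22,632.0010   126,826.6739
P = 22,632.0010; Macaulay duration = 126,826.6739 / 22,632.0010 = 5.60386 half-year periods = 2.80193 years.
Modified duration = D_Mac / (1 + y) = 2.80193 / 1.047 = 2.67615 years.

2.676 years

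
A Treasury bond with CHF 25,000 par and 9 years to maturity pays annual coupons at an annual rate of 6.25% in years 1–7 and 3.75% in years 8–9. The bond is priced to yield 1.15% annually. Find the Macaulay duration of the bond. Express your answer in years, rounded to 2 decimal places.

Periodic yield y = 0.0115. Discount each cash flow and weight by its year:
  t   CF        PV=CF/(1+0.0115)^t    t·PV
  1     1,562.50     1,544.7355     1,544.7355
  2     1,562.50     1,527.1731     3,054.3461
  3     1,562.50     1,509.8102     4,529.4307
  4     1,562.50     1,492.6448     5,970.5793
  5     1,562.50     1,475.6746     7,378.3728
  6     1,562.50     1,458.8972     8,753.3835
  7     1,562.50     1,442.3107    10,096.1747
  8       937.50       855.5476     6,844.3808
  9    25,937.50    23,401.0384   210,609.3460
  Σ                 34,707.8322   258,780.7494
Price P = Σ PV = 34,707.8322.
Macaulay duration = Σ(t·PV) / P = 258,780.7494 / 34,707.8322 = 7.45598 years.

7.46 years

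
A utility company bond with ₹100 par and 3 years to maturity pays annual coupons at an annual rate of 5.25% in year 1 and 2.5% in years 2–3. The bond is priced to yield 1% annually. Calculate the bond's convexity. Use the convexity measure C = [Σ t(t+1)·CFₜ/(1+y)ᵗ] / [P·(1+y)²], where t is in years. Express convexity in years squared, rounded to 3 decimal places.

With y = 0.01:
  t   CF        PV=CF/(1+0.01)^t    t·PV        t(t+1)·PV
  1         5.25         5.1980         5.1980          10.3960
  2         2.50         2.4507         4.9015          14.7044
  3       102.50        99.4855       298.4565       1,193.8259
  Σ                    107.1343       308.5560       1,218.9264
P = 107.1343.
Convexity = Σ t(t+1)·PV / [P·(1+y)²] = 1,218.9264 / (107.1343 × 1.020100) = 11.15338.

11.153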